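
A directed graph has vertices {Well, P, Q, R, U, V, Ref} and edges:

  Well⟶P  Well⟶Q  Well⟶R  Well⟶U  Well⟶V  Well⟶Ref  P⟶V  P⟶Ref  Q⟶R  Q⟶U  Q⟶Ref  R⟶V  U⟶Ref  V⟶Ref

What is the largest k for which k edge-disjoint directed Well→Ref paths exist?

Assign every edge capacity 1; by Menger, the answer equals the max flow.
Path Well→Ref (+1); total 1.
Path Well→P→Ref (+1); total 2.
Path Well→Q→Ref (+1); total 3.
Path Well→U→Ref (+1); total 4.
Path Well→V→Ref (+1); total 5.
No residual Well→Ref path; max flow = 5.
Certifying cut of size 5: {V→Ref, Well→P, Well→Q, Well→Ref, Well→U}.

5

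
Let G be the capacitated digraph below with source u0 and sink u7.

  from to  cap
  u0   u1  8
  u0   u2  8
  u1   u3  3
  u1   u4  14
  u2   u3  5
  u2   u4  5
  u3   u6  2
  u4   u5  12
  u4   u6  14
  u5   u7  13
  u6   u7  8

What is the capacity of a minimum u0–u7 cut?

Augment u0→u1→u3→u6→u7: bottleneck 2, flow now 2.
Augment u0→u1→u4→u5→u7: bottleneck 6, flow now 8.
Augment u0→u2→u4→u5→u7: bottleneck 5, flow now 13.
Augment u0→u2→u3→u1→u4→u5→u7: bottleneck 1, flow now 14. (uses reverse residual edge)
Augment u0→u2→u3→u1→u4→u6→u7: bottleneck 1, flow now 15. (uses reverse residual edge)
No augmenting path remains; maximum flow = 15.
By max-flow min-cut, the minimum cut capacity equals the max flow.
In the residual graph, reachable from u0: {u0, u2, u3}.
Min-cut edges: u0→u1 (8), u2→u4 (5), u3→u6 (2); capacity 8 + 5 + 2 = 15.

15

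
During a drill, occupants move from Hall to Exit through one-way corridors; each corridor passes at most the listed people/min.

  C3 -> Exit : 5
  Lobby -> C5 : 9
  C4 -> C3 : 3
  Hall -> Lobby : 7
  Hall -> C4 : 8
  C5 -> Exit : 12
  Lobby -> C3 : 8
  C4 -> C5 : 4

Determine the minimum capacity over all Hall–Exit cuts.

Augment Hall→C4→C3→Exit: bottleneck 3, flow now 3.
Augment Hall→C4→C5→Exit: bottleneck 4, flow now 7.
Augment Hall→Lobby→C3→Exit: bottleneck 2, flow now 9.
Augment Hall→Lobby→C5→Exit: bottleneck 5, flow now 14.
No augmenting path remains; maximum flow = 14.
By max-flow min-cut, the minimum cut capacity equals the max flow.
In the residual graph, reachable from Hall: {Hall, C4}.
Min-cut edges: Hall→Lobby (7), C4→C3 (3), C4→C5 (4); capacity 7 + 3 + 4 = 14.

14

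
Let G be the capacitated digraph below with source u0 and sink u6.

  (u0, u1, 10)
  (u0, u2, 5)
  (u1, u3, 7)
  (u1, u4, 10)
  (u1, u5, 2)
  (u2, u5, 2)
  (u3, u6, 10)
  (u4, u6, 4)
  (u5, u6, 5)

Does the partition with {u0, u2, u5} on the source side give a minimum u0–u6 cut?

Given cut capacity: 10 + 5 = 15.
Augment u0→u1→u3→u6: bottleneck 7, flow now 7.
Augment u0→u1→u4→u6: bottleneck 3, flow now 10.
Augment u0→u2→u5→u6: bottleneck 2, flow now 12.
No augmenting path remains; maximum flow = 12.
In the residual graph, reachable from u0: {u0, u2}.
Min-cut edges: u0→u1 (10), u2→u5 (2); capacity 10 + 2 = 12.
Cut capacity 15 exceeds the max flow 12, so it is not minimum.

No — its capacity is 15, but the minimum cut has capacity 12.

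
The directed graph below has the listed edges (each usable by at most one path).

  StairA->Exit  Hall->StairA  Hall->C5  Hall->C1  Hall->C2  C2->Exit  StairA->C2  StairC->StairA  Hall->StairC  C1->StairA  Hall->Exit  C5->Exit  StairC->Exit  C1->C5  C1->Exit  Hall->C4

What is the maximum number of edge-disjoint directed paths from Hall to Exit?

6

Assign every edge capacity 1; by Menger, the answer equals the max flow.
Path Hall→Exit (+1); total 1.
Path Hall→StairC→Exit (+1); total 2.
Path Hall→C1→Exit (+1); total 3.
Path Hall→C2→Exit (+1); total 4.
Path Hall→C5→Exit (+1); total 5.
Path Hall→StairA→Exit (+1); total 6.
No residual Hall→Exit path; max flow = 6.
Certifying cut of size 6: {Hall→C1, Hall→C2, Hall→C5, Hall→Exit, Hall→StairA, Hall→StairC}.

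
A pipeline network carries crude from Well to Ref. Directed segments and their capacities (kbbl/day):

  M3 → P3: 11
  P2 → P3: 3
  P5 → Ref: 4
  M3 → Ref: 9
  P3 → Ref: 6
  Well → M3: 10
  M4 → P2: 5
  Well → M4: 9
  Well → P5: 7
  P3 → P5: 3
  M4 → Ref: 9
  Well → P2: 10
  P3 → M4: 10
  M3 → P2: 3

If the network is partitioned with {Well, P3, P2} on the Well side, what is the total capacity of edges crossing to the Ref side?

Edges leaving {Well, P3, P2}: Well→M3 (10), Well→P5 (7), Well→M4 (9), P3→P5 (3), P3→M4 (10), P3→Ref (6).
Cut capacity = 10 + 7 + 9 + 3 + 10 + 6 = 45.

45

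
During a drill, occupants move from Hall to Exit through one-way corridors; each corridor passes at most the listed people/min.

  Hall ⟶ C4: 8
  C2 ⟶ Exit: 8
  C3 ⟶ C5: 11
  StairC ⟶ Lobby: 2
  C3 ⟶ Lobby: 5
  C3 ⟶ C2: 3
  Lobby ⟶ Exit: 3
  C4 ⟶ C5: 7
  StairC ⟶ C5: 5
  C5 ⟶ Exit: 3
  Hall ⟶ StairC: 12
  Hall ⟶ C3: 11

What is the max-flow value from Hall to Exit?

Augment Hall→C3→C2→Exit: bottleneck 3, flow now 3.
Augment Hall→C3→Lobby→Exit: bottleneck 3, flow now 6.
Augment Hall→C3→C5→Exit: bottleneck 3, flow now 9.
No augmenting path remains; maximum flow = 9.
In the residual graph, reachable from Hall: {Hall, C3, C4, StairC, Lobby, C5}.
Min-cut edges: C3→C2 (3), Lobby→Exit (3), C5→Exit (3); capacity 3 + 3 + 3 = 9.
This cut is saturated, so no flow can exceed 9.

9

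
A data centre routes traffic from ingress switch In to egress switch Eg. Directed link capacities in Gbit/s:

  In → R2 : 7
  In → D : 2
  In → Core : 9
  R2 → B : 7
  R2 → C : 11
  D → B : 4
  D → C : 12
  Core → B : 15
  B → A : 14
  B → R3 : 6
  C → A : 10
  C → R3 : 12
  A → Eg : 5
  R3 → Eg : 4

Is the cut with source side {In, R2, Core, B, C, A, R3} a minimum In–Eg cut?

No — its capacity is 11, but the minimum cut has capacity 9.

Given cut capacity: 2 + 5 + 4 = 11.
Augment In→R2→B→A→Eg: bottleneck 5, flow now 5.
Augment In→R2→B→R3→Eg: bottleneck 2, flow now 7.
Augment In→D→B→R3→Eg: bottleneck 2, flow now 9.
No augmenting path remains; maximum flow = 9.
In the residual graph, reachable from In: {In, R2, D, Core, B, C, A, R3}.
Min-cut edges: A→Eg (5), R3→Eg (4); capacity 5 + 4 = 9.
Cut capacity 11 exceeds the max flow 9, so it is not minimum.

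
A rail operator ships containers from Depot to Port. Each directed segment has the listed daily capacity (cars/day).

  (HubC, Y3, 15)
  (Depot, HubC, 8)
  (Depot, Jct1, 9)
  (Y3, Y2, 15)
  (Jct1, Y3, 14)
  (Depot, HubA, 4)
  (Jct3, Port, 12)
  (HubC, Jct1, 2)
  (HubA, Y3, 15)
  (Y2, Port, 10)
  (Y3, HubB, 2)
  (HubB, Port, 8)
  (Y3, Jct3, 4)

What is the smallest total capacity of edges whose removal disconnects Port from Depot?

16

Augment Depot→Jct1→Y3→Y2→Port: bottleneck 9, flow now 9.
Augment Depot→HubA→Y3→Y2→Port: bottleneck 1, flow now 10.
Augment Depot→HubA→Y3→HubB→Port: bottleneck 2, flow now 12.
Augment Depot→HubA→Y3→Jct3→Port: bottleneck 1, flow now 13.
Augment Depot→HubC→Y3→Jct3→Port: bottleneck 3, flow now 16.
No augmenting path remains; maximum flow = 16.
By max-flow min-cut, the minimum cut capacity equals the max flow.
In the residual graph, reachable from Depot: {Depot, Jct1, HubA, HubC, Y3, Y2}.
Min-cut edges: Y3→HubB (2), Y3→Jct3 (4), Y2→Port (10); capacity 2 + 4 + 10 = 16.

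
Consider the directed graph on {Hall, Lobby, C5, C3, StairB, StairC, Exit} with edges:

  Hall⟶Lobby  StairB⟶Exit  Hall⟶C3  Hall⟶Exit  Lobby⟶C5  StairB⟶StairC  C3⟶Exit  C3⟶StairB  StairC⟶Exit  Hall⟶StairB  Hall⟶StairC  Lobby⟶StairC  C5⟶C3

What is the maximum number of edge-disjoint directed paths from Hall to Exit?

Assign every edge capacity 1; by Menger, the answer equals the max flow.
Path Hall→Exit (+1); total 1.
Path Hall→C3→Exit (+1); total 2.
Path Hall→StairB→Exit (+1); total 3.
Path Hall→StairC→Exit (+1); total 4.
No residual Hall→Exit path; max flow = 4.
Certifying cut of size 4: {C3→Exit, Hall→Exit, StairB→Exit, StairC→Exit}.

4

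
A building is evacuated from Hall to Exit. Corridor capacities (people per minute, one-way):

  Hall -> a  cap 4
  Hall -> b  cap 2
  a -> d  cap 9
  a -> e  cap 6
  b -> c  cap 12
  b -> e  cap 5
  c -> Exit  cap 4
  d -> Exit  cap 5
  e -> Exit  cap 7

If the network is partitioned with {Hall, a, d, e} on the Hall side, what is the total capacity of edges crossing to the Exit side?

14

Edges leaving {Hall, a, d, e}: Hall→b (2), d→Exit (5), e→Exit (7).
Cut capacity = 2 + 5 + 7 = 14.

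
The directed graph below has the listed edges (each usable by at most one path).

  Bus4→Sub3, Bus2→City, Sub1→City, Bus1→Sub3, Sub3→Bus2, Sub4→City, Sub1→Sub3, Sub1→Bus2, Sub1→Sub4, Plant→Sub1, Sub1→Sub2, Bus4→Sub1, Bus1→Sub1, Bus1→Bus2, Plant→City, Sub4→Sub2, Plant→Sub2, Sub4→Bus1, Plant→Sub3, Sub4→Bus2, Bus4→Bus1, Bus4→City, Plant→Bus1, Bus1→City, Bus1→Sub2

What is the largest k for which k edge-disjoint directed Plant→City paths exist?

Assign every edge capacity 1; by Menger, the answer equals the max flow.
Path Plant→City (+1); total 1.
Path Plant→Bus1→City (+1); total 2.
Path Plant→Sub1→City (+1); total 3.
Path Plant→Sub3→Bus2→City (+1); total 4.
No residual Plant→City path; max flow = 4.
Certifying cut of size 4: {Plant→Bus1, Plant→City, Plant→Sub1, Plant→Sub3}.

4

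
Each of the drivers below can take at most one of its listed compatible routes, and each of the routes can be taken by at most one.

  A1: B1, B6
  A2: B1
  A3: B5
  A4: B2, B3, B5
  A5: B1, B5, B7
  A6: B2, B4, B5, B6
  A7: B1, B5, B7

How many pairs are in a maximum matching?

Unit-capacity flow: source→left, listed edges, right→sink; max matching = max flow.
Augmenting path A1→B1 (+1); matched 1.
Augmenting path A3→B5 (+1); matched 2.
Augmenting path A4→B2 (+1); matched 3.
Augmenting path A5→B7 (+1); matched 4.
Augmenting path A6→B4 (+1); matched 5.
Augmenting path A2→B1→A1→B6 (+1); matched 6.
No augmenting path remains; maximum matching = 6.
König certificate: {A1, A4, A6, B1, B5, B7} is a vertex cover of size 6 (every listed pair touches it), so no matching can be larger.

6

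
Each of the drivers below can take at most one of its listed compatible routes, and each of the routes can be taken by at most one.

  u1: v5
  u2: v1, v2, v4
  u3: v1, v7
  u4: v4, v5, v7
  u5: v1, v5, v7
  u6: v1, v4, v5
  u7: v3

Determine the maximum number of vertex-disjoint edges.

Unit-capacity flow: source→left, listed edges, right→sink; max matching = max flow.
Augmenting path u1→v5 (+1); matched 1.
Augmenting path u2→v1 (+1); matched 2.
Augmenting path u3→v7 (+1); matched 3.
Augmenting path u4→v4 (+1); matched 4.
Augmenting path u7→v3 (+1); matched 5.
Augmenting path u5→v1→u2→v2 (+1); matched 6.
No augmenting path remains; maximum matching = 6.
König certificate: {u2, u7, v1, v4, v5, v7} is a vertex cover of size 6 (every listed pair touches it), so no matching can be larger.

6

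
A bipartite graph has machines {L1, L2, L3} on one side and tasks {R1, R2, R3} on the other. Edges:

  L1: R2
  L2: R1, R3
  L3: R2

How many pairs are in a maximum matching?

2

Unit-capacity flow: source→left, listed edges, right→sink; max matching = max flow.
Augmenting path L1→R2 (+1); matched 1.
Augmenting path L2→R1 (+1); matched 2.
No augmenting path remains; maximum matching = 2.
König certificate: {L2, R2} is a vertex cover of size 2 (every listed pair touches it), so no matching can be larger.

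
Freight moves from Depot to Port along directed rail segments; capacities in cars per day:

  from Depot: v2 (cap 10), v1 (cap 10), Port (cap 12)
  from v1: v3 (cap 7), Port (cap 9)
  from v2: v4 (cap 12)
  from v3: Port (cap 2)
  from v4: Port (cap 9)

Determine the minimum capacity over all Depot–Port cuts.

31

Augment Depot→Port: bottleneck 12, flow now 12.
Augment Depot→v1→Port: bottleneck 9, flow now 21.
Augment Depot→v1→v3→Port: bottleneck 1, flow now 22.
Augment Depot→v2→v4→Port: bottleneck 9, flow now 31.
No augmenting path remains; maximum flow = 31.
By max-flow min-cut, the minimum cut capacity equals the max flow.
In the residual graph, reachable from Depot: {Depot, v2, v4}.
Min-cut edges: Depot→v1 (10), Depot→Port (12), v4→Port (9); capacity 10 + 12 + 9 = 31.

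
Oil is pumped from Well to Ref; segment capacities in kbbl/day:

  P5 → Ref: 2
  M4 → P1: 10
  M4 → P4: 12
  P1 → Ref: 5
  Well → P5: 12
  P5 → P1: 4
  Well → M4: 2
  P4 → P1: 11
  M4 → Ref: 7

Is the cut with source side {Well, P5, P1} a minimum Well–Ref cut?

Given cut capacity: 2 + 2 + 5 = 9.
Augment Well→M4→Ref: bottleneck 2, flow now 2.
Augment Well→P5→Ref: bottleneck 2, flow now 4.
Augment Well→P5→P1→Ref: bottleneck 4, flow now 8.
No augmenting path remains; maximum flow = 8.
In the residual graph, reachable from Well: {Well, P5}.
Min-cut edges: Well→M4 (2), P5→P1 (4), P5→Ref (2); capacity 2 + 4 + 2 = 8.
Cut capacity 9 exceeds the max flow 8, so it is not minimum.

No — its capacity is 9, but the minimum cut has capacity 8.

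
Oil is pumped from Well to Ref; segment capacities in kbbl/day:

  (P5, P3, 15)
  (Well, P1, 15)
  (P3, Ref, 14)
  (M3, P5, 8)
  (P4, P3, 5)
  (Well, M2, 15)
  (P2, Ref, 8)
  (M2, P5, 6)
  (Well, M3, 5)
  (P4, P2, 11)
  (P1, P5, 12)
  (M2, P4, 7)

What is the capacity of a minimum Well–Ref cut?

Augment Well→P1→P5→P3→Ref: bottleneck 12, flow now 12.
Augment Well→M2→P4→P3→Ref: bottleneck 2, flow now 14.
Augment Well→M2→P4→P2→Ref: bottleneck 5, flow now 19.
Augment Well→M2→P5→P3→P4→P2→Ref: bottleneck 2, flow now 21. (uses reverse residual edge)
No augmenting path remains; maximum flow = 21.
By max-flow min-cut, the minimum cut capacity equals the max flow.
In the residual graph, reachable from Well: {Well, P1, M2, M3, P5, P3}.
Min-cut edges: M2→P4 (7), P3→Ref (14); capacity 7 + 14 = 21.

21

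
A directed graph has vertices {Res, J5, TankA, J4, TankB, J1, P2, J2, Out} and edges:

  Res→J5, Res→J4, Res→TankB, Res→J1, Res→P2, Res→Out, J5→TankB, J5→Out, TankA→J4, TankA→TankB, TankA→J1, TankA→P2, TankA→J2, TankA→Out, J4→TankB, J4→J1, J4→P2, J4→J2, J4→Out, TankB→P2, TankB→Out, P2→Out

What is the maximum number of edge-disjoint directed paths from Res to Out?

Assign every edge capacity 1; by Menger, the answer equals the max flow.
Path Res→Out (+1); total 1.
Path Res→J5→Out (+1); total 2.
Path Res→J4→Out (+1); total 3.
Path Res→TankB→Out (+1); total 4.
Path Res→P2→Out (+1); total 5.
No residual Res→Out path; max flow = 5.
Certifying cut of size 5: {Res→J4, Res→J5, Res→Out, Res→P2, Res→TankB}.

5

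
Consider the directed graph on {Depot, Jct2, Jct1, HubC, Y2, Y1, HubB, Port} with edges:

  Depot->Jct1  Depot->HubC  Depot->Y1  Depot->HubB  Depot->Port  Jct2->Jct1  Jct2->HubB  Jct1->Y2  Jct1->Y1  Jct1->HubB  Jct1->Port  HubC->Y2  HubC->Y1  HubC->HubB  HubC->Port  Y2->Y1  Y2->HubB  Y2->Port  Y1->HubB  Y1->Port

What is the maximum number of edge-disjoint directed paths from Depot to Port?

Assign every edge capacity 1; by Menger, the answer equals the max flow.
Path Depot→Port (+1); total 1.
Path Depot→Jct1→Port (+1); total 2.
Path Depot→HubC→Port (+1); total 3.
Path Depot→Y1→Port (+1); total 4.
No residual Depot→Port path; max flow = 4.
Certifying cut of size 4: {Depot→HubC, Depot→Jct1, Depot→Port, Depot→Y1}.

4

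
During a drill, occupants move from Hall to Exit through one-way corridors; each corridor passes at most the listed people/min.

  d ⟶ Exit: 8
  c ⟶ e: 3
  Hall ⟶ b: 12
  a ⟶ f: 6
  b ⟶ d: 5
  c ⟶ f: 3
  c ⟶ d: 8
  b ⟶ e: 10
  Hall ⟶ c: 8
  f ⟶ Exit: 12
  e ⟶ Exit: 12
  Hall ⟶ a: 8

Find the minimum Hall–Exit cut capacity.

26

Augment Hall→a→f→Exit: bottleneck 6, flow now 6.
Augment Hall→b→d→Exit: bottleneck 5, flow now 11.
Augment Hall→b→e→Exit: bottleneck 7, flow now 18.
Augment Hall→c→d→Exit: bottleneck 3, flow now 21.
Augment Hall→c→e→Exit: bottleneck 3, flow now 24.
Augment Hall→c→f→Exit: bottleneck 2, flow now 26.
No augmenting path remains; maximum flow = 26.
By max-flow min-cut, the minimum cut capacity equals the max flow.
In the residual graph, reachable from Hall: {Hall, a}.
Min-cut edges: Hall→b (12), Hall→c (8), a→f (6); capacity 12 + 8 + 6 = 26.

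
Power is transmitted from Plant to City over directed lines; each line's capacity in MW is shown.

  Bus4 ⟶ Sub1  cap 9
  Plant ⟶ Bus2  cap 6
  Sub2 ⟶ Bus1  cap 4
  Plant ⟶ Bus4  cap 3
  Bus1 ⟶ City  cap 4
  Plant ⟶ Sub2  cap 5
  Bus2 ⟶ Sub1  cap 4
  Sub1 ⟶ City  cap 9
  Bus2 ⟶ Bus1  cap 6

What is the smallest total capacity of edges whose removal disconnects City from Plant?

11

Augment Plant→Bus4→Sub1→City: bottleneck 3, flow now 3.
Augment Plant→Bus2→Sub1→City: bottleneck 4, flow now 7.
Augment Plant→Bus2→Bus1→City: bottleneck 2, flow now 9.
Augment Plant→Sub2→Bus1→City: bottleneck 2, flow now 11.
No augmenting path remains; maximum flow = 11.
By max-flow min-cut, the minimum cut capacity equals the max flow.
In the residual graph, reachable from Plant: {Plant, Bus2, Sub2, Bus1}.
Min-cut edges: Plant→Bus4 (3), Bus2→Sub1 (4), Bus1→City (4); capacity 3 + 4 + 4 = 11.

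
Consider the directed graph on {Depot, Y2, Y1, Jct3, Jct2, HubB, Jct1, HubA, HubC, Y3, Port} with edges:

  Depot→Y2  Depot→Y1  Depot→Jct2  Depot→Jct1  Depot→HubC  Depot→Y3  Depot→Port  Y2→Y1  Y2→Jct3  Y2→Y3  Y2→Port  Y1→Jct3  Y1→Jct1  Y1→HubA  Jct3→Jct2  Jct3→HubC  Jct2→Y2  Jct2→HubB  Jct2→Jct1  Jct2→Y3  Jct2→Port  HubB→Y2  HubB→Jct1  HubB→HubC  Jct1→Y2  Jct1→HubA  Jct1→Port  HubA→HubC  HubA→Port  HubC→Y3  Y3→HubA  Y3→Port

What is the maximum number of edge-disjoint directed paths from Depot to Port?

6

Assign every edge capacity 1; by Menger, the answer equals the max flow.
Path Depot→Port (+1); total 1.
Path Depot→Y2→Port (+1); total 2.
Path Depot→Jct2→Port (+1); total 3.
Path Depot→Jct1→Port (+1); total 4.
Path Depot→Y3→Port (+1); total 5.
Path Depot→Y1→HubA→Port (+1); total 6.
No residual Depot→Port path; max flow = 6.
Certifying cut of size 6: {Depot→Port, HubA→Port, Jct1→Port, Jct2→Port, Y2→Port, Y3→Port}.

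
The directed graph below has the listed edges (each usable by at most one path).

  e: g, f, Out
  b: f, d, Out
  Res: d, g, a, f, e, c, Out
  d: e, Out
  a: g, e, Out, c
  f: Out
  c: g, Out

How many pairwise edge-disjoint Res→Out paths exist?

6

Assign every edge capacity 1; by Menger, the answer equals the max flow.
Path Res→Out (+1); total 1.
Path Res→a→Out (+1); total 2.
Path Res→c→Out (+1); total 3.
Path Res→d→Out (+1); total 4.
Path Res→e→Out (+1); total 5.
Path Res→f→Out (+1); total 6.
No residual Res→Out path; max flow = 6.
Certifying cut of size 6: {Res→Out, Res→a, Res→c, Res→d, Res→e, Res→f}.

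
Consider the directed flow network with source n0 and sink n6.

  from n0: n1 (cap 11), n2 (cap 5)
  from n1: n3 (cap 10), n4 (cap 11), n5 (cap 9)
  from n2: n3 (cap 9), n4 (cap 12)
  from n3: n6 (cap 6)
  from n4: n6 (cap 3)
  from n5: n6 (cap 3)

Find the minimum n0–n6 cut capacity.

12

Augment n0→n1→n3→n6: bottleneck 6, flow now 6.
Augment n0→n1→n4→n6: bottleneck 3, flow now 9.
Augment n0→n1→n5→n6: bottleneck 2, flow now 11.
Augment n0→n2→n3→n1→n5→n6: bottleneck 1, flow now 12. (uses reverse residual edge)
No augmenting path remains; maximum flow = 12.
By max-flow min-cut, the minimum cut capacity equals the max flow.
In the residual graph, reachable from n0: {n0, n1, n2, n3, n4, n5}.
Min-cut edges: n3→n6 (6), n4→n6 (3), n5→n6 (3); capacity 6 + 3 + 3 = 12.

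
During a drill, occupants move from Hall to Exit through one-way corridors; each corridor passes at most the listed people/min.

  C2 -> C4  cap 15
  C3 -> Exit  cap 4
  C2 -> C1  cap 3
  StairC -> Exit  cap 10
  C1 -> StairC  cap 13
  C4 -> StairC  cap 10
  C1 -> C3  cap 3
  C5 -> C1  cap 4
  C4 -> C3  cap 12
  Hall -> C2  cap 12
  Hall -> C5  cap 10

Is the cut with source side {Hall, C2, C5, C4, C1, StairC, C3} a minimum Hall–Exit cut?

Given cut capacity: 10 + 4 = 14.
Augment Hall→C2→C4→StairC→Exit: bottleneck 10, flow now 10.
Augment Hall→C2→C4→C3→Exit: bottleneck 2, flow now 12.
Augment Hall→C5→C1→C3→Exit: bottleneck 2, flow now 14.
No augmenting path remains; maximum flow = 14.
Cut capacity 14 equals the max flow, so it is a minimum cut.

Yes — it is a minimum cut (capacity 14).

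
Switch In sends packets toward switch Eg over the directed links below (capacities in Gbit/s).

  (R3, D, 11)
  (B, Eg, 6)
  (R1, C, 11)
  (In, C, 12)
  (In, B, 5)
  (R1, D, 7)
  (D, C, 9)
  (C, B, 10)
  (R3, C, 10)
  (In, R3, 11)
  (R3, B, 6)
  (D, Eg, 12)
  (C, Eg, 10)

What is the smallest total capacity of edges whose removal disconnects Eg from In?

27

Augment In→C→Eg: bottleneck 10, flow now 10.
Augment In→B→Eg: bottleneck 5, flow now 15.
Augment In→R3→D→Eg: bottleneck 11, flow now 26.
Augment In→C→B→Eg: bottleneck 1, flow now 27.
No augmenting path remains; maximum flow = 27.
By max-flow min-cut, the minimum cut capacity equals the max flow.
In the residual graph, reachable from In: {In, C, B}.
Min-cut edges: In→R3 (11), C→Eg (10), B→Eg (6); capacity 11 + 10 + 6 = 27.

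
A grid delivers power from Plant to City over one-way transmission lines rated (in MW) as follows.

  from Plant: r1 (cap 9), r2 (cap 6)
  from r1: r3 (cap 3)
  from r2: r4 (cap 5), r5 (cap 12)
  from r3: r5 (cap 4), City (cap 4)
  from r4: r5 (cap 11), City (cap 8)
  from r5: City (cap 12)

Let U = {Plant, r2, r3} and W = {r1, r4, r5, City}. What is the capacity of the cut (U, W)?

Edges leaving {Plant, r2, r3}: Plant→r1 (9), r2→r4 (5), r2→r5 (12), r3→r5 (4), r3→City (4).
Cut capacity = 9 + 5 + 12 + 4 + 4 = 34.

34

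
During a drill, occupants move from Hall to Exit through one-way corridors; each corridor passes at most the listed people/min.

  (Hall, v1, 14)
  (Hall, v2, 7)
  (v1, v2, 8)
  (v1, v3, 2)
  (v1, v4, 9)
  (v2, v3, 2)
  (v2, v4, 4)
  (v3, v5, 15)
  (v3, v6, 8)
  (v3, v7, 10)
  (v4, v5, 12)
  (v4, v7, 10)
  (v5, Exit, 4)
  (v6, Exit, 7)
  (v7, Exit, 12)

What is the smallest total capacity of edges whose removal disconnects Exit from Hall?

17

Augment Hall→v1→v3→v5→Exit: bottleneck 2, flow now 2.
Augment Hall→v1→v4→v5→Exit: bottleneck 2, flow now 4.
Augment Hall→v1→v4→v7→Exit: bottleneck 7, flow now 11.
Augment Hall→v2→v3→v6→Exit: bottleneck 2, flow now 13.
Augment Hall→v2→v4→v7→Exit: bottleneck 3, flow now 16.
Augment Hall→v2→v4→v5→v3→v6→Exit: bottleneck 1, flow now 17. (uses reverse residual edge)
No augmenting path remains; maximum flow = 17.
By max-flow min-cut, the minimum cut capacity equals the max flow.
In the residual graph, reachable from Hall: {Hall, v1, v2}.
Min-cut edges: v1→v3 (2), v1→v4 (9), v2→v3 (2), v2→v4 (4); capacity 2 + 9 + 2 + 4 = 17.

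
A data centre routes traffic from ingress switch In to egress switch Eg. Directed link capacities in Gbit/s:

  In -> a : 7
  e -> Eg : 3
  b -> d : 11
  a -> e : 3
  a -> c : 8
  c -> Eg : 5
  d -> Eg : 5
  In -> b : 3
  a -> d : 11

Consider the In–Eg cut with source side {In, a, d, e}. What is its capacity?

Edges leaving {In, a, d, e}: In→b (3), a→c (8), d→Eg (5), e→Eg (3).
Cut capacity = 3 + 8 + 5 + 3 = 19.

19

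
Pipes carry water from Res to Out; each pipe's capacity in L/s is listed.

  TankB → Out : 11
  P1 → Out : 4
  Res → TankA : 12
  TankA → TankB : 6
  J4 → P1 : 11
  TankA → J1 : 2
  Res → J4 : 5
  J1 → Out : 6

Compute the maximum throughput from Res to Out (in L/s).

Augment Res→TankA→TankB→Out: bottleneck 6, flow now 6.
Augment Res→TankA→J1→Out: bottleneck 2, flow now 8.
Augment Res→J4→P1→Out: bottleneck 4, flow now 12.
No augmenting path remains; maximum flow = 12.
In the residual graph, reachable from Res: {Res, TankA, J4, P1}.
Min-cut edges: TankA→TankB (6), TankA→J1 (2), P1→Out (4); capacity 6 + 2 + 4 = 12.
This cut is saturated, so no flow can exceed 12.

12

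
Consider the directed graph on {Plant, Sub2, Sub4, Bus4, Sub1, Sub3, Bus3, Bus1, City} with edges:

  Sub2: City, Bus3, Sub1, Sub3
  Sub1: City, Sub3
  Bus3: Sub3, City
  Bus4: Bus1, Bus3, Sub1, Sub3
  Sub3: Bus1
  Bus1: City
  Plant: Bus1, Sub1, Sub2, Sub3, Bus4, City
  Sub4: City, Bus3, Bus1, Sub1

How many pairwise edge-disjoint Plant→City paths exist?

Assign every edge capacity 1; by Menger, the answer equals the max flow.
Path Plant→City (+1); total 1.
Path Plant→Sub2→City (+1); total 2.
Path Plant→Sub1→City (+1); total 3.
Path Plant→Bus1→City (+1); total 4.
Path Plant→Bus4→Bus3→City (+1); total 5.
No residual Plant→City path; max flow = 5.
Certifying cut of size 5: {Bus1→City, Plant→Bus4, Plant→City, Plant→Sub1, Plant→Sub2}.

5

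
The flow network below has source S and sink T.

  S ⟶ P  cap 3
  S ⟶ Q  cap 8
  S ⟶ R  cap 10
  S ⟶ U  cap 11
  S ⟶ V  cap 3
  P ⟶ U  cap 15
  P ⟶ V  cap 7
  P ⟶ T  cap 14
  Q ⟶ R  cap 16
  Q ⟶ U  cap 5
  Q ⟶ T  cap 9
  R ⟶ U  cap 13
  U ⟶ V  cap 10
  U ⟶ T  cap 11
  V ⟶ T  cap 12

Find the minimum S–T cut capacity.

34

Augment S→P→T: bottleneck 3, flow now 3.
Augment S→Q→T: bottleneck 8, flow now 11.
Augment S→U→T: bottleneck 11, flow now 22.
Augment S→V→T: bottleneck 3, flow now 25.
Augment S→R→U→V→T: bottleneck 9, flow now 34.
No augmenting path remains; maximum flow = 34.
By max-flow min-cut, the minimum cut capacity equals the max flow.
In the residual graph, reachable from S: {S, R, U, V}.
Min-cut edges: S→P (3), S→Q (8), U→T (11), V→T (12); capacity 3 + 8 + 11 + 12 = 34.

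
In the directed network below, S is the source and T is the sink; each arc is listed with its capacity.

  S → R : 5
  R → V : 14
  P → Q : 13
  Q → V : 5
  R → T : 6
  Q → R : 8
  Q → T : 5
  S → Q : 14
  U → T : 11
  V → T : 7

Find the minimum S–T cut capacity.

Augment S→Q→T: bottleneck 5, flow now 5.
Augment S→R→T: bottleneck 5, flow now 10.
Augment S→Q→R→T: bottleneck 1, flow now 11.
Augment S→Q→V→T: bottleneck 5, flow now 16.
Augment S→Q→R→V→T: bottleneck 2, flow now 18.
No augmenting path remains; maximum flow = 18.
By max-flow min-cut, the minimum cut capacity equals the max flow.
In the residual graph, reachable from S: {S, Q, R, V}.
Min-cut edges: Q→T (5), R→T (6), V→T (7); capacity 5 + 6 + 7 = 18.

18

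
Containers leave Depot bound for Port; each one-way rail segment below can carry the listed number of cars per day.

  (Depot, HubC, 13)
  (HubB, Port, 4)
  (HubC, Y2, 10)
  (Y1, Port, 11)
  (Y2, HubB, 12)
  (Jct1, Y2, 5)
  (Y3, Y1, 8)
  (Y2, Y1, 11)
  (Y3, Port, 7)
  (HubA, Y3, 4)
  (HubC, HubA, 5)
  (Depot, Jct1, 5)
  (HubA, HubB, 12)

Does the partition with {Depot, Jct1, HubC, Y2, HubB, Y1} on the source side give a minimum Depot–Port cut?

Given cut capacity: 5 + 4 + 11 = 20.
Augment Depot→Jct1→Y2→HubB→Port: bottleneck 4, flow now 4.
Augment Depot→Jct1→Y2→Y1→Port: bottleneck 1, flow now 5.
Augment Depot→HubC→HubA→Y3→Port: bottleneck 4, flow now 9.
Augment Depot→HubC→Y2→Y1→Port: bottleneck 9, flow now 18.
No augmenting path remains; maximum flow = 18.
In the residual graph, reachable from Depot: {Depot}.
Min-cut edges: Depot→Jct1 (5), Depot→HubC (13); capacity 5 + 13 = 18.
Cut capacity 20 exceeds the max flow 18, so it is not minimum.

No — its capacity is 20, but the minimum cut has capacity 18.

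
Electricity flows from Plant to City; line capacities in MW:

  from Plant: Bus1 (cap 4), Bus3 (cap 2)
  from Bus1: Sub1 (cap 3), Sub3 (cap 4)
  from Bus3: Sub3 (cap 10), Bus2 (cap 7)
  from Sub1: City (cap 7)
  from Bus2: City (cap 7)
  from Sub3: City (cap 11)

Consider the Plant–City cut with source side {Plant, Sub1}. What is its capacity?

Edges leaving {Plant, Sub1}: Plant→Bus1 (4), Plant→Bus3 (2), Sub1→City (7).
Cut capacity = 4 + 2 + 7 = 13.

13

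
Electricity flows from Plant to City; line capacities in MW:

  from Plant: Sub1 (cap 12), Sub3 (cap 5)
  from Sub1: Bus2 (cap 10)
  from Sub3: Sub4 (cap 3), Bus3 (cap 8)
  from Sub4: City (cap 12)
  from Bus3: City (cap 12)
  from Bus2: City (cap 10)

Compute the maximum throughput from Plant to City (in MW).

15

Augment Plant→Sub1→Bus2→City: bottleneck 10, flow now 10.
Augment Plant→Sub3→Sub4→City: bottleneck 3, flow now 13.
Augment Plant→Sub3→Bus3→City: bottleneck 2, flow now 15.
No augmenting path remains; maximum flow = 15.
In the residual graph, reachable from Plant: {Plant, Sub1}.
Min-cut edges: Plant→Sub3 (5), Sub1→Bus2 (10); capacity 5 + 10 = 15.
This cut is saturated, so no flow can exceed 15.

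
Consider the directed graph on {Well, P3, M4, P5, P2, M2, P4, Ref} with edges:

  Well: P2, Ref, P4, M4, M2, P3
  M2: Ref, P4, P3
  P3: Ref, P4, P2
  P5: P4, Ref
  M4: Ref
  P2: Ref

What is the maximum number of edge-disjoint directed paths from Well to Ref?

Assign every edge capacity 1; by Menger, the answer equals the max flow.
Path Well→Ref (+1); total 1.
Path Well→P3→Ref (+1); total 2.
Path Well→M4→Ref (+1); total 3.
Path Well→P2→Ref (+1); total 4.
Path Well→M2→Ref (+1); total 5.
No residual Well→Ref path; max flow = 5.
Certifying cut of size 5: {Well→M2, Well→M4, Well→P2, Well→P3, Well→Ref}.

5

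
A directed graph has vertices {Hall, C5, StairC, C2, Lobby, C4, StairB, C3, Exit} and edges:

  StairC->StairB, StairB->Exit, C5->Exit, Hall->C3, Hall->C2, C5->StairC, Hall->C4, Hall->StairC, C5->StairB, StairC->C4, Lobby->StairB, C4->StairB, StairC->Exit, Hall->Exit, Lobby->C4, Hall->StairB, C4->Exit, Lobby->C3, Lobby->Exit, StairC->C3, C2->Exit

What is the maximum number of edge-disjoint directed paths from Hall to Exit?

5

Assign every edge capacity 1; by Menger, the answer equals the max flow.
Path Hall→Exit (+1); total 1.
Path Hall→StairC→Exit (+1); total 2.
Path Hall→C2→Exit (+1); total 3.
Path Hall→C4→Exit (+1); total 4.
Path Hall→StairB→Exit (+1); total 5.
No residual Hall→Exit path; max flow = 5.
Certifying cut of size 5: {Hall→C2, Hall→C4, Hall→Exit, Hall→StairB, Hall→StairC}.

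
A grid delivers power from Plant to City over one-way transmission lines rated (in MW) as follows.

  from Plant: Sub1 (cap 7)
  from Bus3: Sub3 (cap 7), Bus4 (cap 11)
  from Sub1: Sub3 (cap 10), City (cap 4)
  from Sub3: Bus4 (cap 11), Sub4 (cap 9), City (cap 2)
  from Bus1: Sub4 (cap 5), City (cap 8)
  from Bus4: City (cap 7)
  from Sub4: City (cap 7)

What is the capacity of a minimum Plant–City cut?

7

Augment Plant→Sub1→City: bottleneck 4, flow now 4.
Augment Plant→Sub1→Sub3→City: bottleneck 2, flow now 6.
Augment Plant→Sub1→Sub3→Bus4→City: bottleneck 1, flow now 7.
No augmenting path remains; maximum flow = 7.
By max-flow min-cut, the minimum cut capacity equals the max flow.
In the residual graph, reachable from Plant: {Plant}.
Min-cut edges: Plant→Sub1 (7); capacity 7 = 7.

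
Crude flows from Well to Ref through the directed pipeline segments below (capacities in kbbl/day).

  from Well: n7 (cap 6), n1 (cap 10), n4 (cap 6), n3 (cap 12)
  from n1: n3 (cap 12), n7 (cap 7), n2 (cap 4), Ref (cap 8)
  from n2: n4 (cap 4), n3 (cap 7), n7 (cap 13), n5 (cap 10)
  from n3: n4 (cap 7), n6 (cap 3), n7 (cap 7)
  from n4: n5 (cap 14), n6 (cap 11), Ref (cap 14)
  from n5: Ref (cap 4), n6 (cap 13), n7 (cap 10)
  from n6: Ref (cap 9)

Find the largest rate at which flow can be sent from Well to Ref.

Augment Well→n1→Ref: bottleneck 8, flow now 8.
Augment Well→n4→Ref: bottleneck 6, flow now 14.
Augment Well→n3→n4→Ref: bottleneck 7, flow now 21.
Augment Well→n3→n6→Ref: bottleneck 3, flow now 24.
Augment Well→n1→n2→n4→Ref: bottleneck 1, flow now 25.
Augment Well→n1→n2→n5→Ref: bottleneck 1, flow now 26.
No augmenting path remains; maximum flow = 26.
In the residual graph, reachable from Well: {Well, n3, n7}.
Min-cut edges: Well→n1 (10), Well→n4 (6), n3→n4 (7), n3→n6 (3); capacity 10 + 6 + 7 + 3 = 26.
This cut is saturated, so no flow can exceed 26.

26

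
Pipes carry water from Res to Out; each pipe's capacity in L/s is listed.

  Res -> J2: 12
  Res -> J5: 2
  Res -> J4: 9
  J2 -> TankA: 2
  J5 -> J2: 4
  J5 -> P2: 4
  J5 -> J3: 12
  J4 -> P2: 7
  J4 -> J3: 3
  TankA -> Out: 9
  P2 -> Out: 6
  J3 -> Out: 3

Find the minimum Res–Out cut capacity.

Augment Res→J2→TankA→Out: bottleneck 2, flow now 2.
Augment Res→J5→P2→Out: bottleneck 2, flow now 4.
Augment Res→J4→P2→Out: bottleneck 4, flow now 8.
Augment Res→J4→J3→Out: bottleneck 3, flow now 11.
No augmenting path remains; maximum flow = 11.
By max-flow min-cut, the minimum cut capacity equals the max flow.
In the residual graph, reachable from Res: {Res, J2, J5, J4, P2, J3}.
Min-cut edges: J2→TankA (2), P2→Out (6), J3→Out (3); capacity 2 + 6 + 3 = 11.

11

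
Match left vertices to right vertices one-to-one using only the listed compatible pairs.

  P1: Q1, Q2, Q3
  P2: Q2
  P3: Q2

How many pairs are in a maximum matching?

Unit-capacity flow: source→left, listed edges, right→sink; max matching = max flow.
Augmenting path P1→Q1 (+1); matched 1.
Augmenting path P2→Q2 (+1); matched 2.
No augmenting path remains; maximum matching = 2.
König certificate: {P1, Q2} is a vertex cover of size 2 (every listed pair touches it), so no matching can be larger.

2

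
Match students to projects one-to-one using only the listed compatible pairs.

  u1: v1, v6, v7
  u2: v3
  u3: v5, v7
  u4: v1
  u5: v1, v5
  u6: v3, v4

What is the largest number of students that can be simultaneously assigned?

6

Unit-capacity flow: source→left, listed edges, right→sink; max matching = max flow.
Augmenting path u1→v1 (+1); matched 1.
Augmenting path u2→v3 (+1); matched 2.
Augmenting path u3→v5 (+1); matched 3.
Augmenting path u6→v4 (+1); matched 4.
Augmenting path u4→v1→u1→v6 (+1); matched 5.
Augmenting path u5→v5→u3→v7 (+1); matched 6.
No augmenting path remains; maximum matching = 6.
König certificate: {u1, u2, u3, u4, u5, u6} is a vertex cover of size 6 (every listed pair touches it), so no matching can be larger.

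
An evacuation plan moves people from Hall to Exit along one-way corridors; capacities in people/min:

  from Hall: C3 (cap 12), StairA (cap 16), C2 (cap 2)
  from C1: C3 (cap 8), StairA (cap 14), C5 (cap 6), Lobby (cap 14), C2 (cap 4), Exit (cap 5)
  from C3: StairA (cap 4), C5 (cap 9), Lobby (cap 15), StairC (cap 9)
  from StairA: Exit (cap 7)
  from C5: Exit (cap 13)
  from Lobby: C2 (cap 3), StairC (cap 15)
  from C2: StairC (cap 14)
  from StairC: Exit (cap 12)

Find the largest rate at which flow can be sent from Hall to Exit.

21

Augment Hall→StairA→Exit: bottleneck 7, flow now 7.
Augment Hall→C3→C5→Exit: bottleneck 9, flow now 16.
Augment Hall→C3→StairC→Exit: bottleneck 3, flow now 19.
Augment Hall→C2→StairC→Exit: bottleneck 2, flow now 21.
No augmenting path remains; maximum flow = 21.
In the residual graph, reachable from Hall: {Hall, StairA}.
Min-cut edges: Hall→C3 (12), Hall→C2 (2), StairA→Exit (7); capacity 12 + 2 + 7 = 21.
This cut is saturated, so no flow can exceed 21.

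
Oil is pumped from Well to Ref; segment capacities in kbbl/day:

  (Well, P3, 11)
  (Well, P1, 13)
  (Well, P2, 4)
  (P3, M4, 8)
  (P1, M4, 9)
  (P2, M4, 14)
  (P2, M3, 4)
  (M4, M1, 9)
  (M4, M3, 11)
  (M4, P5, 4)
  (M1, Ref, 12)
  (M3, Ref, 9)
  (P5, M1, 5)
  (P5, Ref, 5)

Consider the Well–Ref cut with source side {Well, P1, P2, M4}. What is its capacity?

39

Edges leaving {Well, P1, P2, M4}: Well→P3 (11), P2→M3 (4), M4→M1 (9), M4→M3 (11), M4→P5 (4).
Cut capacity = 11 + 4 + 9 + 11 + 4 = 39.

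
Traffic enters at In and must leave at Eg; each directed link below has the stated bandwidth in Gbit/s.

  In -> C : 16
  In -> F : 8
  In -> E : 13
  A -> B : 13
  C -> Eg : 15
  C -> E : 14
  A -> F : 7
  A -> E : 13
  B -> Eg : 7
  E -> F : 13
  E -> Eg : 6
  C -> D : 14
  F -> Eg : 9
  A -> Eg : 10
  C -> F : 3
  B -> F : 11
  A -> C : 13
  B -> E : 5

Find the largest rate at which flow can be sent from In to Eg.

Augment In→C→Eg: bottleneck 15, flow now 15.
Augment In→E→Eg: bottleneck 6, flow now 21.
Augment In→F→Eg: bottleneck 8, flow now 29.
Augment In→C→F→Eg: bottleneck 1, flow now 30.
No augmenting path remains; maximum flow = 30.
In the residual graph, reachable from In: {In, C, D, E, F}.
Min-cut edges: C→Eg (15), E→Eg (6), F→Eg (9); capacity 15 + 6 + 9 = 30.
This cut is saturated, so no flow can exceed 30.

30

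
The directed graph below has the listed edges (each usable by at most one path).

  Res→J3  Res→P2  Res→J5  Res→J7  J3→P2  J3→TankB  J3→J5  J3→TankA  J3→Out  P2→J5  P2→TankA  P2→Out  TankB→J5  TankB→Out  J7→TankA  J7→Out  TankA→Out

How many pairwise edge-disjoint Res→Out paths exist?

Assign every edge capacity 1; by Menger, the answer equals the max flow.
Path Res→J3→Out (+1); total 1.
Path Res→P2→Out (+1); total 2.
Path Res→J7→Out (+1); total 3.
No residual Res→Out path; max flow = 3.
Certifying cut of size 3: {Res→J3, Res→J7, Res→P2}.

3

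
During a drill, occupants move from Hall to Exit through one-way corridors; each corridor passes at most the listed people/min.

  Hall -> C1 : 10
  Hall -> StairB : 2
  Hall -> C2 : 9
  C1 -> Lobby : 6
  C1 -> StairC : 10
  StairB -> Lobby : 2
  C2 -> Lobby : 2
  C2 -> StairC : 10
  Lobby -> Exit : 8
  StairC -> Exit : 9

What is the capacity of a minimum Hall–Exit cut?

Augment Hall→C1→Lobby→Exit: bottleneck 6, flow now 6.
Augment Hall→C1→StairC→Exit: bottleneck 4, flow now 10.
Augment Hall→StairB→Lobby→Exit: bottleneck 2, flow now 12.
Augment Hall→C2→StairC→Exit: bottleneck 5, flow now 17.
No augmenting path remains; maximum flow = 17.
By max-flow min-cut, the minimum cut capacity equals the max flow.
In the residual graph, reachable from Hall: {Hall, C1, StairB, C2, Lobby, StairC}.
Min-cut edges: Lobby→Exit (8), StairC→Exit (9); capacity 8 + 9 = 17.

17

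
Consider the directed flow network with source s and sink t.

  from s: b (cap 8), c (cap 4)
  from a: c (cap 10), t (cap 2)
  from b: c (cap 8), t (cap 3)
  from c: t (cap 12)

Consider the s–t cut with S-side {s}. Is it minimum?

Given cut capacity: 8 + 4 = 12.
Augment s→b→t: bottleneck 3, flow now 3.
Augment s→c→t: bottleneck 4, flow now 7.
Augment s→b→c→t: bottleneck 5, flow now 12.
No augmenting path remains; maximum flow = 12.
Cut capacity 12 equals the max flow, so it is a minimum cut.

Yes — it is a minimum cut (capacity 12).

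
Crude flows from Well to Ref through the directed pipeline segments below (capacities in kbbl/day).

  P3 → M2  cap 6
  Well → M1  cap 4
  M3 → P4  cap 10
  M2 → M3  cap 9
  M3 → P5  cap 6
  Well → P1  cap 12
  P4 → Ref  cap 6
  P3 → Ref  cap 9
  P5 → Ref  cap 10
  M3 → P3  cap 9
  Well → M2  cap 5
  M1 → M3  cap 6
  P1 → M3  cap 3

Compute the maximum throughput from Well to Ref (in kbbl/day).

12

Augment Well→P1→M3→P5→Ref: bottleneck 3, flow now 3.
Augment Well→M2→M3→P5→Ref: bottleneck 3, flow now 6.
Augment Well→M2→M3→P3→Ref: bottleneck 2, flow now 8.
Augment Well→M1→M3→P3→Ref: bottleneck 4, flow now 12.
No augmenting path remains; maximum flow = 12.
In the residual graph, reachable from Well: {Well, P1}.
Min-cut edges: Well→M2 (5), Well→M1 (4), P1→M3 (3); capacity 5 + 4 + 3 = 12.
This cut is saturated, so no flow can exceed 12.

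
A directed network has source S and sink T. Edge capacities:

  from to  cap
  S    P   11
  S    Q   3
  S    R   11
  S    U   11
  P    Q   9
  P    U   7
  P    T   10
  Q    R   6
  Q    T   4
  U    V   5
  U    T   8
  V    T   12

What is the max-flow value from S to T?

25

Augment S→P→T: bottleneck 10, flow now 10.
Augment S→Q→T: bottleneck 3, flow now 13.
Augment S→U→T: bottleneck 8, flow now 21.
Augment S→P→Q→T: bottleneck 1, flow now 22.
Augment S→U→V→T: bottleneck 3, flow now 25.
No augmenting path remains; maximum flow = 25.
In the residual graph, reachable from S: {S, R}.
Min-cut edges: S→P (11), S→Q (3), S→U (11); capacity 11 + 3 + 11 = 25.
This cut is saturated, so no flow can exceed 25.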